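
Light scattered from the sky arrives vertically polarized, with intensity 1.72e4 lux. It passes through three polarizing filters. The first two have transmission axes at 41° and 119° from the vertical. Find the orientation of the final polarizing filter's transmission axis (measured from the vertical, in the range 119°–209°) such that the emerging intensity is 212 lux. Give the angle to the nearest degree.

θ ≈ 164°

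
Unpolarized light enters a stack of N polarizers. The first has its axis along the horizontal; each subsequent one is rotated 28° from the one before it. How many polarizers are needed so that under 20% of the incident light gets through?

N = 5

First polarizer halves the unpolarized light: factor 1/2.
Each further stage multiplies by cos²(28°) = 0.7796.
After N polarizers: T = 0.5·0.7796^(N−1). Require T < 0.20 ⇒ N−1 > ln(0.20/0.5)/ln(0.7796) = 3.68, so N−1 ≥ 4 and N = 5.
Check: N=5 gives T = 0.1847 < 0.20; N=4 gives T = 0.2369.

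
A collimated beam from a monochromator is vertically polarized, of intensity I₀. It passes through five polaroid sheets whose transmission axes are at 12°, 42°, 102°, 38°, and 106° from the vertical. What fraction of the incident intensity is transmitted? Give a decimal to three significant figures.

I₁ = I₀ cos²(12° − 0°) = I₀ cos²(12°) = 0.9568 I₀.
I₂ = I₁ cos²(42° − 12°) = 0.9568 I₀ · cos²(30°) = 0.7176 I₀.
I₃ = I₂ cos²(102° − 42°) = 0.7176 I₀ · cos²(60°) = 0.1794 I₀.
I₄ = I₃ cos²(38° − 102°) = 0.1794 I₀ · cos²(64°) = 0.03447 I₀.
I₅ = I₄ cos²(106° − 38°) = 0.03447 I₀ · cos²(68°) = 0.004838 I₀.
Transmitted fraction = 0.004838.

≈ 0.00484 I₀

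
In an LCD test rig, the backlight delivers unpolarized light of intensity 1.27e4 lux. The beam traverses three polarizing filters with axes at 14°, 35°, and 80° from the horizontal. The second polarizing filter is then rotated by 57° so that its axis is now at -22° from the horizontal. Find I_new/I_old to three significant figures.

Before rotation:
Unpolarized light through the first polarizer → I₁ = ½ I₀, now polarized at 14°.
I₂ = I₁ cos²(35° − 14°) = 0.5 I₀ · cos²(21°) = 0.4358 I₀.
I₃ = I₂ cos²(80° − 35°) = 0.4358 I₀ · cos²(45°) = 0.2179 I₀.
After rotation:
Unpolarized light through the first polarizer → I₁ = ½ I₀, now polarized at 14°.
I₂ = I₁ cos²(-22° − 14°) = 0.5 I₀ · cos²(36°) = 0.3273 I₀.
Angle between axes 2 and 3: 78°. I₃ = 0.3273 I₀ · cos²(78°) = 0.01415 I₀.
Ratio = 0.01415 / 0.2179 = 0.06492.

I_new/I_old ≈ 0.0649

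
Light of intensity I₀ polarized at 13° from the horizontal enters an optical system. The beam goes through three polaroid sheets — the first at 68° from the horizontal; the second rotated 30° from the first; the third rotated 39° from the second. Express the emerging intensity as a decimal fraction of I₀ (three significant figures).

I₁ = I₀ cos²(68° − 13°) = I₀ cos²(55°) = 0.329 I₀.
I₂ = I₁ cos²(30°) = 0.329 · 0.75 I₀ = 0.2467 I₀.
I₃ = I₂ cos²(39°) = 0.2467 · 0.604 I₀ = 0.149 I₀.
Transmitted fraction = 0.149.

≈ 0.149 I₀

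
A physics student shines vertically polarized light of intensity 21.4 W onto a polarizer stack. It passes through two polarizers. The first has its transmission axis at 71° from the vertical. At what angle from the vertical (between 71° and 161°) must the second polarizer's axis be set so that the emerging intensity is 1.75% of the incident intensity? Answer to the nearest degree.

θ ≈ 137°

By Malus's law, I₁ = I₀ cos²(71° − 0°) = I₀ cos²(71°) = 0.106 I₀.
Need I₂/I₀ = 0.0175, so cos²(θ − 71°) = 0.0175 / 0.106 = 0.1651.
θ − 71° = arccos(√0.1651) = 66.0°, giving θ ≈ 71 + 66.0 = 137.0°.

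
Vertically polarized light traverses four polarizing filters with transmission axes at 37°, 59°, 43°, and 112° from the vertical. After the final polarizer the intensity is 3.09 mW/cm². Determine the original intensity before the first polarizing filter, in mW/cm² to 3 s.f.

I₀ ≈ 47.5 mW/cm²

I₁ = I₀ cos²(37° − 0°) = I₀ cos²(37°) = 0.6378 I₀.
I₂ = I₁ cos²(59° − 37°) = 0.6378 I₀ · cos²(22°) = 0.5483 I₀.
I₃ = I₂ cos²(43° − 59°) = 0.5483 I₀ · cos²(16°) = 0.5067 I₀.
I₄ = I₃ cos²(112° − 43°) = 0.5067 I₀ · cos²(69°) = 0.06507 I₀.
So 3.09 mW/cm² = 0.06507 I₀, giving I₀ = 3.09/0.06507 = 47.49 mW/cm².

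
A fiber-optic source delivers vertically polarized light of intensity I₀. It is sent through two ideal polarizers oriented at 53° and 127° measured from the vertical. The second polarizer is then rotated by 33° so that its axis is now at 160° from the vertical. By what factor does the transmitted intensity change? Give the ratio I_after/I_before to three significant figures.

Before rotation:
By Malus's law, I₁ = I₀ cos²(53° − 0°) = I₀ cos²(53°) = 0.3622 I₀.
I₂ = I₁ cos²(127° − 53°) = 0.3622 I₀ · cos²(74°) = 0.02752 I₀.
After rotation:
I₁ = I₀ cos²(53° − 0°) = I₀ cos²(53°) = 0.3622 I₀.
Angle between axes 1 and 2: 73°. I₂ = 0.3622 I₀ · cos²(73°) = 0.03096 I₀.
Ratio = 0.03096 / 0.02752 = 1.125.

I_new/I_old ≈ 1.13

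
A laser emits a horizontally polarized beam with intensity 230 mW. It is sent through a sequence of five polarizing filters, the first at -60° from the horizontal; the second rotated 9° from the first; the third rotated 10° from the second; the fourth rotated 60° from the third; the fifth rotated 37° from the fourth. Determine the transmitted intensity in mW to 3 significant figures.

I ≈ 8.67 mW

I₁ = 230 mW · cos²(60°) = 57.5 mW.
I₂ = I₁ · cos²(9°) = 57.5 · 0.9755 = 56.09 mW.
I₃ = I₂ · cos²(10°) = 56.09 · 0.9698 = 54.4 mW.
I₄ = I₃ · cos²(60°) = 54.4 · 0.25 = 13.6 mW.
I₅ = I₄ · cos²(37°) = 13.6 · 0.6378 = 8.675 mW.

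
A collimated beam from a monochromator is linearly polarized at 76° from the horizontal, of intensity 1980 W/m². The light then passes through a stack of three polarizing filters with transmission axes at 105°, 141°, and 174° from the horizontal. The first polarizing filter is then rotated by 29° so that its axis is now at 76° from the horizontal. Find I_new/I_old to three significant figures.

I_new/I_old ≈ 0.357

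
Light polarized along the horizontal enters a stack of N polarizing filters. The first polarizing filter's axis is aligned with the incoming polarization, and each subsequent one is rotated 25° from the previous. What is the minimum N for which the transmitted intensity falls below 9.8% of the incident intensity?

First polarizer is aligned with the polarization: full transmission.
Each further stage multiplies by cos²(25°) = 0.8214.
After N polarizers: T = 0.8214^(N−1). Require T < 0.098 ⇒ N−1 > ln(0.098)/ln(0.8214) = 11.81, so N−1 ≥ 12 and N = 13.
Check: N=13 gives T = 0.09432 < 0.098; N=12 gives T = 0.1148.

N = 13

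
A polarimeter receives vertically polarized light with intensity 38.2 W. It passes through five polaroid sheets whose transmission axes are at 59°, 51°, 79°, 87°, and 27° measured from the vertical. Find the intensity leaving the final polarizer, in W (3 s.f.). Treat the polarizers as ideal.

By Malus's law, I₁ = 38.2 W · cos²(59°) = 10.13 W.
I₂ = I₁ · cos²(8°) = 10.13 · 0.9806 = 9.937 W.
I₃ = I₂ · cos²(28°) = 9.937 · 0.7796 = 7.747 W.
I₄ = I₃ · cos²(8°) = 7.747 · 0.9806 = 7.597 W.
I₅ = I₄ · cos²(60°) = 7.597 · 0.25 = 1.899 W.

I ≈ 1.90 W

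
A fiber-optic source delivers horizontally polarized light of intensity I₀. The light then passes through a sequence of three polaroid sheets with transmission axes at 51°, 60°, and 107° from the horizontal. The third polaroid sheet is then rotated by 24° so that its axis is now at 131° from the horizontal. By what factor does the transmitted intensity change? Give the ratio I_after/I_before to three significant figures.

Before rotation:
I₁ = I₀ cos²(51° − 0°) = I₀ cos²(51°) = 0.396 I₀.
I₂ = I₁ cos²(60° − 51°) = 0.396 I₀ · cos²(9°) = 0.3864 I₀.
I₃ = I₂ cos²(107° − 60°) = 0.3864 I₀ · cos²(47°) = 0.1797 I₀.
After rotation:
I₁ = I₀ cos²(51° − 0°) = I₀ cos²(51°) = 0.396 I₀.
I₂ = I₁ cos²(60° − 51°) = 0.396 I₀ · cos²(9°) = 0.3864 I₀.
I₃ = I₂ cos²(131° − 60°) = 0.3864 I₀ · cos²(71°) = 0.04095 I₀.
Ratio = 0.04095 / 0.1797 = 0.2279.

I_new/I_old ≈ 0.228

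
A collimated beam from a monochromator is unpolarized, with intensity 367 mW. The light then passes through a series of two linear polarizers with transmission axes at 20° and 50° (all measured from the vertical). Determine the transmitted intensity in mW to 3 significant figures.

I ≈ 138 mW

Unpolarized light through the first polarizer → I₁ = 367 mW/2 = 183.5 mW, polarized at 20°.
I₂ = I₁ · cos²(30°) = 183.5 · 0.75 = 137.6 mW.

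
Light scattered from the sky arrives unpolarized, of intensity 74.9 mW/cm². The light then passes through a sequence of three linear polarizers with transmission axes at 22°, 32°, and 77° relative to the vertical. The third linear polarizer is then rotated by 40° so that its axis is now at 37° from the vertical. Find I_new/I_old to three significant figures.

I_new/I_old ≈ 1.98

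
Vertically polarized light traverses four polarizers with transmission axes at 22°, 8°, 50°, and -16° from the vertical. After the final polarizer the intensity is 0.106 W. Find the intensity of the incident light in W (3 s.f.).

I₀ ≈ 1.43 W

I₁ = I₀ cos²(22° − 0°) = I₀ cos²(22°) = 0.8597 I₀.
I₂ = I₁ cos²(8° − 22°) = 0.8597 I₀ · cos²(14°) = 0.8094 I₀.
I₃ = I₂ cos²(50° − 8°) = 0.8094 I₀ · cos²(42°) = 0.447 I₀.
I₄ = I₃ cos²(-16° − 50°) = 0.447 I₀ · cos²(66°) = 0.07395 I₀.
So 0.106 W = 0.07395 I₀, giving I₀ = 0.106/0.07395 = 1.433 W.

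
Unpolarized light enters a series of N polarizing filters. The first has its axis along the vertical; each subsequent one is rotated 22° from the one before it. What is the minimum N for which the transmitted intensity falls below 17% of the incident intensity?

N = 9

First polarizer halves the unpolarized light: factor 1/2.
Each further stage multiplies by cos²(22°) = 0.8597.
After N polarizers: T = 0.5·0.8597^(N−1). Require T < 0.17 ⇒ N−1 > ln(0.17/0.5)/ln(0.8597) = 7.13, so N−1 ≥ 8 and N = 9.
Check: N=9 gives T = 0.1492 < 0.17; N=8 gives T = 0.1735.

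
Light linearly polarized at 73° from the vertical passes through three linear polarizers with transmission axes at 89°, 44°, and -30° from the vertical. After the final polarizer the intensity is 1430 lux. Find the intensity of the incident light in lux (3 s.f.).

By Malus's law, I₁ = I₀ cos²(89° − 73°) = I₀ cos²(16°) = 0.924 I₀.
I₂ = I₁ cos²(44° − 89°) = 0.924 I₀ · cos²(45°) = 0.462 I₀.
I₃ = I₂ cos²(-30° − 44°) = 0.462 I₀ · cos²(74°) = 0.0351 I₀.
So 1430 lux = 0.0351 I₀, giving I₀ = 1430/0.0351 = 4.074e+04 lux.

I₀ ≈ 4.07e4 lux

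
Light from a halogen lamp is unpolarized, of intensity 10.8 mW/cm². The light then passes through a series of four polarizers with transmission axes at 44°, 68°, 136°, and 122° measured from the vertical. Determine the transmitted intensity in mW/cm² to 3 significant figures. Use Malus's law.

Unpolarized light through the first polarizer → I₁ = 10.8 mW/cm²/2 = 5.4 mW/cm², polarized at 44°.
I₂ = I₁ · cos²(24°) = 5.4 · 0.8346 = 4.507 mW/cm².
I₃ = I₂ · cos²(68°) = 4.507 · 0.1403 = 0.6324 mW/cm².
I₄ = I₃ · cos²(14°) = 0.6324 · 0.9415 = 0.5954 mW/cm².

I ≈ 0.595 mW/cm²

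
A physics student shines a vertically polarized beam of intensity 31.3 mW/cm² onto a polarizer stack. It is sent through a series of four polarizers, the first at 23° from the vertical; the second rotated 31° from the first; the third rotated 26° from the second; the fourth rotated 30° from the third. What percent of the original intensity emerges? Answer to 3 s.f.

≈ 37.7%

By Malus's law, I₁ = 31.3 mW/cm² · cos²(23°) = 26.52 mW/cm².
I₂ = I₁ · cos²(31°) = 26.52 · 0.7347 = 19.49 mW/cm².
I₃ = I₂ · cos²(26°) = 19.49 · 0.8078 = 15.74 mW/cm².
I₄ = I₃ · cos²(30°) = 15.74 · 0.75 = 11.81 mW/cm².
That is 37.72% of the incident intensity.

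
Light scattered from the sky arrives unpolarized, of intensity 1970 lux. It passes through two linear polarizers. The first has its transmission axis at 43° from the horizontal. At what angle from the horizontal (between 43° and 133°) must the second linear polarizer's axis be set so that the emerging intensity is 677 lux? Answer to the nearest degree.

θ ≈ 77°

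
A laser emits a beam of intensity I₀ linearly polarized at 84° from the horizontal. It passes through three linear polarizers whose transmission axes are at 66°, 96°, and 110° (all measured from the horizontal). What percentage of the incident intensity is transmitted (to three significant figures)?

By Malus's law, I₁ = I₀ cos²(66° − 84°) = I₀ cos²(18°) = 0.9045 I₀.
I₂ = I₁ cos²(96° − 66°) = 0.9045 I₀ · cos²(30°) = 0.6784 I₀.
I₃ = I₂ cos²(110° − 96°) = 0.6784 I₀ · cos²(14°) = 0.6387 I₀.
That is 63.87% of the incident intensity.

≈ 63.9%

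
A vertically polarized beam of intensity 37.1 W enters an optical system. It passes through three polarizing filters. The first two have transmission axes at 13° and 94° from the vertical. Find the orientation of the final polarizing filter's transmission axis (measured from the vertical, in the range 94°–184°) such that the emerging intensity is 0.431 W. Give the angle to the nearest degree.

I₁ = I₀ cos²(13° − 0°) = I₀ cos²(13°) = 0.9494 I₀.
I₂ = I₁ cos²(94° − 13°) = 0.9494 I₀ · cos²(81°) = 0.02323 I₀.
Target fraction: 0.431 / 37.1 W = 0.01162 of I₀.
Need I₃/I₀ = 0.01162, so cos²(θ − 94°) = 0.01162 / 0.02323 = 0.5.
θ − 94° = arccos(√0.5) = 45.0°, giving θ ≈ 94 + 45.0 = 139.0°.

θ ≈ 139°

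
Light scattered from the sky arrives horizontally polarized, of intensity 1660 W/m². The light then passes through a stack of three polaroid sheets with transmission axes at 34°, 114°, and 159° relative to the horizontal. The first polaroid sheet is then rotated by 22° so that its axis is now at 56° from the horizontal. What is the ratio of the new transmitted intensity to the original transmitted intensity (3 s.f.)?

I_new/I_old ≈ 4.24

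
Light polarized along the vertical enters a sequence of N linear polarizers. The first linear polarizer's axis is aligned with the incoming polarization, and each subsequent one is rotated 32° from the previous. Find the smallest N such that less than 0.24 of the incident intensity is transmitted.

N = 6

First polarizer is aligned with the polarization: full transmission.
Each further stage multiplies by cos²(32°) = 0.7192.
After N polarizers: T = 0.7192^(N−1). Require T < 0.24 ⇒ N−1 > ln(0.24)/ln(0.7192) = 4.33, so N−1 ≥ 5 and N = 6.
Check: N=6 gives T = 0.1924 < 0.24; N=5 gives T = 0.2675.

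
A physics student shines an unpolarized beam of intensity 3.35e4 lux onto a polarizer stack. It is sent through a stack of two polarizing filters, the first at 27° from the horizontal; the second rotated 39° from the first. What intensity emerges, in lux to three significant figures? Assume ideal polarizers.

Unpolarized light through the first polarizer → I₁ = 3.35e4 lux/2 = 1.675e+04 lux, polarized at 27°.
I₂ = I₁ · cos²(39°) = 1.675e+04 · 0.604 = 1.012e+04 lux.

I ≈ 1.01e4 lux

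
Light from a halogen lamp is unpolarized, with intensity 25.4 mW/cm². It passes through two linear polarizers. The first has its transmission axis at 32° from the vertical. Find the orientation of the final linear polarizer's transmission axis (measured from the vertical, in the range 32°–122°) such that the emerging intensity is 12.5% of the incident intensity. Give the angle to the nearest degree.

θ ≈ 92°

Unpolarized light through the first polarizer → I₁ = ½ I₀, now polarized at 32°.
Need I₂/I₀ = 0.125, so cos²(θ − 32°) = 0.125 / 0.5 = 0.25.
θ − 32° = arccos(√0.25) = 60.0°, giving θ ≈ 32 + 60.0 = 92.0°.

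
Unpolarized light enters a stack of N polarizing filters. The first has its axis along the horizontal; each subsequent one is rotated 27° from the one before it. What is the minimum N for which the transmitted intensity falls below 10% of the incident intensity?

First polarizer halves the unpolarized light: factor 1/2.
Each further stage multiplies by cos²(27°) = 0.7939.
After N polarizers: T = 0.5·0.7939^(N−1). Require T < 0.10 ⇒ N−1 > ln(0.10/0.5)/ln(0.7939) = 6.97, so N−1 ≥ 7 and N = 8.
Check: N=8 gives T = 0.09938 < 0.10; N=7 gives T = 0.1252.

N = 8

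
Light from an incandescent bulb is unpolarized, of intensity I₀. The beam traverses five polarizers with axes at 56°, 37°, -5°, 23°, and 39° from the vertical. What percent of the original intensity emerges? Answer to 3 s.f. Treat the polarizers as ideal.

≈ 17.8%

Unpolarized light through the first polarizer → I₁ = ½ I₀, now polarized at 56°.
I₂ = I₁ cos²(37° − 56°) = 0.5 I₀ · cos²(19°) = 0.447 I₀.
I₃ = I₂ cos²(-5° − 37°) = 0.447 I₀ · cos²(42°) = 0.2469 I₀.
I₄ = I₃ cos²(23° + 5°) = 0.2469 I₀ · cos²(28°) = 0.1925 I₀.
I₅ = I₄ cos²(39° − 23°) = 0.1925 I₀ · cos²(16°) = 0.1778 I₀.
That is 17.78% of the incident intensity.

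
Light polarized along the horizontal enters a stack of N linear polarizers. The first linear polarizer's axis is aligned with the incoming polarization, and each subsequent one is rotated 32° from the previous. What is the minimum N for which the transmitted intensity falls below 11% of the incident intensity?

N = 8

First polarizer is aligned with the polarization: full transmission.
Each further stage multiplies by cos²(32°) = 0.7192.
After N polarizers: T = 0.7192^(N−1). Require T < 0.11 ⇒ N−1 > ln(0.11)/ln(0.7192) = 6.70, so N−1 ≥ 7 and N = 8.
Check: N=8 gives T = 0.09951 < 0.11; N=7 gives T = 0.1384.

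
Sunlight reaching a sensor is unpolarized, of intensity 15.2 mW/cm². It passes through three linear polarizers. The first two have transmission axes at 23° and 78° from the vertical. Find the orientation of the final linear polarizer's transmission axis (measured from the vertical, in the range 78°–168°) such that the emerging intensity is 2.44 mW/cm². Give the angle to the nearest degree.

θ ≈ 87°

Unpolarized light through the first polarizer → I₁ = ½ I₀, now polarized at 23°.
I₂ = I₁ cos²(78° − 23°) = 0.5 I₀ · cos²(55°) = 0.1645 I₀.
Target fraction: 2.44 / 15.2 mW/cm² = 0.1605 of I₀.
Need I₃/I₀ = 0.1605, so cos²(θ − 78°) = 0.1605 / 0.1645 = 0.9759.
θ − 78° = arccos(√0.9759) = 8.9°, giving θ ≈ 78 + 8.9 = 86.9°.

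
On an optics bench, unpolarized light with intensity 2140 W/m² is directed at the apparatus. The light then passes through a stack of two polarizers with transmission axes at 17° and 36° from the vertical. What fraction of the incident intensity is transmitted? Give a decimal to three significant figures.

Unpolarized light through the first polarizer → I₁ = 2140 W/m²/2 = 1070 W/m², polarized at 17°.
I₂ = I₁ · cos²(19°) = 1070 · 0.894 = 956.6 W/m².
Transmitted fraction = 0.447.

I/I₀ ≈ 0.447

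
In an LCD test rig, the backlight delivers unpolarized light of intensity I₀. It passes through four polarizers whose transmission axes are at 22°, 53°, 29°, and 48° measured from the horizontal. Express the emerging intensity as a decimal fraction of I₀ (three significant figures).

≈ 0.274 I₀

Unpolarized light through the first polarizer → I₁ = ½ I₀, now polarized at 22°.
I₂ = I₁ cos²(53° − 22°) = 0.5 I₀ · cos²(31°) = 0.3674 I₀.
I₃ = I₂ cos²(29° − 53°) = 0.3674 I₀ · cos²(24°) = 0.3066 I₀.
I₄ = I₃ cos²(48° − 29°) = 0.3066 I₀ · cos²(19°) = 0.2741 I₀.
Transmitted fraction = 0.2741.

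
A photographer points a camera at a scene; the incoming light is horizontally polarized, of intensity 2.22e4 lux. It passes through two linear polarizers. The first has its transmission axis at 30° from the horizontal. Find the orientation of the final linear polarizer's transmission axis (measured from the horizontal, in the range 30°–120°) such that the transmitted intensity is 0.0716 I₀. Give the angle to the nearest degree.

θ ≈ 102°

By Malus's law, I₁ = I₀ cos²(30° − 0°) = I₀ cos²(30°) = 0.75 I₀.
Need I₂/I₀ = 0.0716, so cos²(θ − 30°) = 0.0716 / 0.75 = 0.09547.
θ − 30° = arccos(√0.09547) = 72.0°, giving θ ≈ 30 + 72.0 = 102.0°.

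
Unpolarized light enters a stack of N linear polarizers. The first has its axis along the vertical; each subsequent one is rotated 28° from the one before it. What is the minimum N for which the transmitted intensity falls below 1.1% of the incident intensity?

N = 17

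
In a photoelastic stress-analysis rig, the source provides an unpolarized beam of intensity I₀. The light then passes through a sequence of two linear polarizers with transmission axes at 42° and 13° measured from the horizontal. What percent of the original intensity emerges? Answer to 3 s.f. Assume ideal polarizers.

≈ 38.2%

Unpolarized light through the first polarizer → I₁ = ½ I₀, now polarized at 42°.
I₂ = I₁ cos²(13° − 42°) = 0.5 I₀ · cos²(29°) = 0.3825 I₀.
That is 38.25% of the incident intensity.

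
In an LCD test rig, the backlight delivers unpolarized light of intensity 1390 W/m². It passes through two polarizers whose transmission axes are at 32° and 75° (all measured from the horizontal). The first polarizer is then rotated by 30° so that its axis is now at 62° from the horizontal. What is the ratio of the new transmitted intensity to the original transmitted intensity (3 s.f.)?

Before rotation:
Unpolarized light through the first polarizer → I₁ = ½ I₀, now polarized at 32°.
I₂ = I₁ cos²(75° − 32°) = 0.5 I₀ · cos²(43°) = 0.2674 I₀.
After rotation:
Unpolarized light through the first polarizer → I₁ = ½ I₀, now polarized at 62°.
I₂ = I₁ cos²(75° − 62°) = 0.5 I₀ · cos²(13°) = 0.4747 I₀.
Ratio = 0.4747 / 0.2674 = 1.775.

I_new/I_old ≈ 1.77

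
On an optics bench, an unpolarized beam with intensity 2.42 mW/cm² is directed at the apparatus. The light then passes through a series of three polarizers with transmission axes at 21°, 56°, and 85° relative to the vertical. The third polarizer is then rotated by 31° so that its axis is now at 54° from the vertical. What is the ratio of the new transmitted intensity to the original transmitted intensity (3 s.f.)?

Before rotation:
Unpolarized light through the first polarizer → I₁ = ½ I₀, now polarized at 21°.
I₂ = I₁ cos²(56° − 21°) = 0.5 I₀ · cos²(35°) = 0.3355 I₀.
I₃ = I₂ cos²(85° − 56°) = 0.3355 I₀ · cos²(29°) = 0.2566 I₀.
After rotation:
Unpolarized light through the first polarizer → I₁ = ½ I₀, now polarized at 21°.
I₂ = I₁ cos²(56° − 21°) = 0.5 I₀ · cos²(35°) = 0.3355 I₀.
I₃ = I₂ cos²(54° − 56°) = 0.3355 I₀ · cos²(2°) = 0.3351 I₀.
Ratio = 0.3351 / 0.2566 = 1.306.

I_new/I_old ≈ 1.31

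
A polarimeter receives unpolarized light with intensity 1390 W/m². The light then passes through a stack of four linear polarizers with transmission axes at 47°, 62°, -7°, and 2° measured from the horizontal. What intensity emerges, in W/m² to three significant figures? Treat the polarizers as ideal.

I ≈ 81.2 W/m²

Unpolarized light through the first polarizer → I₁ = 1390 W/m²/2 = 695 W/m², polarized at 47°.
I₂ = I₁ · cos²(15°) = 695 · 0.933 = 648.4 W/m².
I₃ = I₂ · cos²(69°) = 648.4 · 0.1284 = 83.28 W/m².
I₄ = I₃ · cos²(9°) = 83.28 · 0.9755 = 81.24 W/m².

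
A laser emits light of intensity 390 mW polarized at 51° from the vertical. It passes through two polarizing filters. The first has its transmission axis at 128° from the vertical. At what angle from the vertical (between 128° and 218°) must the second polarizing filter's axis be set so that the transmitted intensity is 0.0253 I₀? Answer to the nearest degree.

I₁ = I₀ cos²(128° − 51°) = I₀ cos²(77°) = 0.0506 I₀.
Need I₂/I₀ = 0.0253, so cos²(θ − 128°) = 0.0253 / 0.0506 = 0.5.
θ − 128° = arccos(√0.5) = 45.0°, giving θ ≈ 128 + 45.0 = 173.0°.

θ ≈ 173°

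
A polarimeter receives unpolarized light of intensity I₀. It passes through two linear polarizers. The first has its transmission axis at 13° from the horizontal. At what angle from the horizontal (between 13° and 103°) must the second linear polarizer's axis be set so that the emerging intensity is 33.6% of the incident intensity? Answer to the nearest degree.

Unpolarized light through the first polarizer → I₁ = ½ I₀, now polarized at 13°.
Need I₂/I₀ = 0.336, so cos²(θ − 13°) = 0.336 / 0.5 = 0.672.
θ − 13° = arccos(√0.672) = 34.9°, giving θ ≈ 13 + 34.9 = 47.9°.

θ ≈ 48°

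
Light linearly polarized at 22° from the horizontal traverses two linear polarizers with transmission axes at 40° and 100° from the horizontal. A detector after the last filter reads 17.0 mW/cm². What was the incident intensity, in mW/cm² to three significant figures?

I₀ ≈ 75.2 mW/cm²

By Malus's law, I₁ = I₀ cos²(40° − 22°) = I₀ cos²(18°) = 0.9045 I₀.
I₂ = I₁ cos²(100° − 40°) = 0.9045 I₀ · cos²(60°) = 0.2261 I₀.
So 17.0 mW/cm² = 0.2261 I₀, giving I₀ = 17.0/0.2261 = 75.18 mW/cm².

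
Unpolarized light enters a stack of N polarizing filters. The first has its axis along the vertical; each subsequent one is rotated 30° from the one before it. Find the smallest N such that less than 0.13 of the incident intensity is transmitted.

First polarizer halves the unpolarized light: factor 1/2.
Each further stage multiplies by cos²(30°) = 0.75.
After N polarizers: T = 0.5·0.75^(N−1). Require T < 0.13 ⇒ N−1 > ln(0.13/0.5)/ln(0.75) = 4.68, so N−1 ≥ 5 and N = 6.
Check: N=6 gives T = 0.1187 < 0.13; N=5 gives T = 0.1582.

N = 6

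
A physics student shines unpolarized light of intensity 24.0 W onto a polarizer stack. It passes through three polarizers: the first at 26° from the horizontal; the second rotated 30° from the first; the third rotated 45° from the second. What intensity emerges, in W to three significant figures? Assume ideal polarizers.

I ≈ 4.50 W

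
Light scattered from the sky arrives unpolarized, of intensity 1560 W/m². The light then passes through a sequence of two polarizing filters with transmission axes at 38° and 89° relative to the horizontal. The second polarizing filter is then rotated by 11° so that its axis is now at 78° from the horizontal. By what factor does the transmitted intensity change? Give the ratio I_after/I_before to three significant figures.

I_new/I_old ≈ 1.48

Before rotation:
Unpolarized light through the first polarizer → I₁ = ½ I₀, now polarized at 38°.
I₂ = I₁ cos²(89° − 38°) = 0.5 I₀ · cos²(51°) = 0.198 I₀.
After rotation:
Unpolarized light through the first polarizer → I₁ = ½ I₀, now polarized at 38°.
I₂ = I₁ cos²(78° − 38°) = 0.5 I₀ · cos²(40°) = 0.2934 I₀.
Ratio = 0.2934 / 0.198 = 1.482.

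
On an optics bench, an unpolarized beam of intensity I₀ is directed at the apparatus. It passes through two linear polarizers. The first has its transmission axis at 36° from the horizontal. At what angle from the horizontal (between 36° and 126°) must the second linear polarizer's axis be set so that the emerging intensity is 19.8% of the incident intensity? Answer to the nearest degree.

θ ≈ 87°

Unpolarized light through the first polarizer → I₁ = ½ I₀, now polarized at 36°.
Need I₂/I₀ = 0.198, so cos²(θ − 36°) = 0.198 / 0.5 = 0.396.
θ − 36° = arccos(√0.396) = 51.0°, giving θ ≈ 36 + 51.0 = 87.0°.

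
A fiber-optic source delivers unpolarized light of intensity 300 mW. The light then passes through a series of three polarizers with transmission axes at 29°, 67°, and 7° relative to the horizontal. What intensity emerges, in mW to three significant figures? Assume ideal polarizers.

I ≈ 23.3 mW

Unpolarized light through the first polarizer → I₁ = 300 mW/2 = 150 mW, polarized at 29°.
I₂ = I₁ · cos²(38°) = 150 · 0.621 = 93.14 mW.
I₃ = I₂ · cos²(60°) = 93.14 · 0.25 = 23.29 mW.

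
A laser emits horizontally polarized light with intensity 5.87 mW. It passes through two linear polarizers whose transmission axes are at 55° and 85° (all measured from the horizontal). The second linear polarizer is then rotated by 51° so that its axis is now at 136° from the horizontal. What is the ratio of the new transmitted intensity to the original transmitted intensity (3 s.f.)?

I_new/I_old ≈ 0.0326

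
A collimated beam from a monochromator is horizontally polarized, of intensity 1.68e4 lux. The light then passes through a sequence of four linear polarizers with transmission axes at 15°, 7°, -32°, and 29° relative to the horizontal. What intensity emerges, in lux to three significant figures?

I ≈ 2180 lux

I₁ = 1.68e4 lux · cos²(15°) = 1.567e+04 lux.
I₂ = I₁ · cos²(8°) = 1.567e+04 · 0.9806 = 1.537e+04 lux.
I₃ = I₂ · cos²(39°) = 1.537e+04 · 0.604 = 9283 lux.
I₄ = I₃ · cos²(61°) = 9283 · 0.235 = 2182 lux.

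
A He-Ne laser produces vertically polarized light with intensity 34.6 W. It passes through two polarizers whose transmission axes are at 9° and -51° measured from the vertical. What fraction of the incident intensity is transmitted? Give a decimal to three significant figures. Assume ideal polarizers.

By Malus's law, I₁ = 34.6 W · cos²(9°) = 33.75 W.
I₂ = I₁ · cos²(60°) = 33.75 · 0.25 = 8.438 W.
Transmitted fraction = 0.2439.

I/I₀ ≈ 0.244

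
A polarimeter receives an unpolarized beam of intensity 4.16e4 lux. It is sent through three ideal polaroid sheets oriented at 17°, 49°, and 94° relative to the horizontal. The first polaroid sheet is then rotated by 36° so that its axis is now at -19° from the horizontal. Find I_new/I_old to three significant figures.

Before rotation:
Unpolarized light through the first polarizer → I₁ = ½ I₀, now polarized at 17°.
I₂ = I₁ cos²(49° − 17°) = 0.5 I₀ · cos²(32°) = 0.3596 I₀.
I₃ = I₂ cos²(94° − 49°) = 0.3596 I₀ · cos²(45°) = 0.1798 I₀.
After rotation:
Unpolarized light through the first polarizer → I₁ = ½ I₀, now polarized at -19°.
I₂ = I₁ cos²(49° + 19°) = 0.5 I₀ · cos²(68°) = 0.07017 I₀.
I₃ = I₂ cos²(94° − 49°) = 0.07017 I₀ · cos²(45°) = 0.03508 I₀.
Ratio = 0.03508 / 0.1798 = 0.1951.

I_new/I_old ≈ 0.195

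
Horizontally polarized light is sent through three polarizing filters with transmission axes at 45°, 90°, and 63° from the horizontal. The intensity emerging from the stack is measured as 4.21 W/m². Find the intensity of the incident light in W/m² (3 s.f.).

I₀ ≈ 21.2 W/m²

I₁ = I₀ cos²(45° − 0°) = I₀ cos²(45°) = 0.5 I₀.
I₂ = I₁ cos²(90° − 45°) = 0.5 I₀ · cos²(45°) = 0.25 I₀.
I₃ = I₂ cos²(63° − 90°) = 0.25 I₀ · cos²(27°) = 0.1985 I₀.
So 4.21 W/m² = 0.1985 I₀, giving I₀ = 4.21/0.1985 = 21.21 W/m².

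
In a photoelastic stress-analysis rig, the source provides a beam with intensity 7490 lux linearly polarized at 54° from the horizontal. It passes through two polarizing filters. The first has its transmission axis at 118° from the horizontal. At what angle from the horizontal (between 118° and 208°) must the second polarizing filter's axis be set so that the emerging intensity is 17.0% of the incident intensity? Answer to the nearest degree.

I₁ = I₀ cos²(118° − 54°) = I₀ cos²(64°) = 0.1922 I₀.
Need I₂/I₀ = 0.17, so cos²(θ − 118°) = 0.17 / 0.1922 = 0.8846.
θ − 118° = arccos(√0.8846) = 19.9°, giving θ ≈ 118 + 19.9 = 137.9°.

θ ≈ 138°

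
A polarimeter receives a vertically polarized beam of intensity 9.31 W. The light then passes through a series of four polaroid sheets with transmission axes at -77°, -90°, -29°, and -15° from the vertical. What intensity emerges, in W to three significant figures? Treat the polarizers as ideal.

I ≈ 0.0990 W

I₁ = 9.31 W · cos²(77°) = 0.4711 W.
I₂ = I₁ · cos²(13°) = 0.4711 · 0.9494 = 0.4473 W.
I₃ = I₂ · cos²(61°) = 0.4473 · 0.235 = 0.1051 W.
I₄ = I₃ · cos²(14°) = 0.1051 · 0.9415 = 0.09897 W.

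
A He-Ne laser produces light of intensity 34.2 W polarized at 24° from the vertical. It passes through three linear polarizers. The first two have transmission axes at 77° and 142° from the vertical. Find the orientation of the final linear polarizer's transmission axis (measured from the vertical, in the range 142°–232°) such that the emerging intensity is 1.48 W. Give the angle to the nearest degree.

θ ≈ 177°

I₁ = I₀ cos²(77° − 24°) = I₀ cos²(53°) = 0.3622 I₀.
I₂ = I₁ cos²(142° − 77°) = 0.3622 I₀ · cos²(65°) = 0.06469 I₀.
Target fraction: 1.48 / 34.2 W = 0.04327 of I₀.
Need I₃/I₀ = 0.04327, so cos²(θ − 142°) = 0.04327 / 0.06469 = 0.669.
θ − 142° = arccos(√0.669) = 35.1°, giving θ ≈ 142 + 35.1 = 177.1°.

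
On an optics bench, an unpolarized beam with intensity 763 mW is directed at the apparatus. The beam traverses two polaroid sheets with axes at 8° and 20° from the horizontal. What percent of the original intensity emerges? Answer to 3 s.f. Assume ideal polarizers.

Unpolarized light through the first polarizer → I₁ = 763 mW/2 = 381.5 mW, polarized at 8°.
I₂ = I₁ · cos²(12°) = 381.5 · 0.9568 = 365 mW.
That is 47.84% of the incident intensity.

≈ 47.8%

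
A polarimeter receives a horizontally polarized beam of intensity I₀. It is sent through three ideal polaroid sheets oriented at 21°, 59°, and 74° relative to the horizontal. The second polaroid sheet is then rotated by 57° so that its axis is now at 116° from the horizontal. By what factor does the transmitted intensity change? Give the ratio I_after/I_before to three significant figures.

I_new/I_old ≈ 0.00724

Before rotation:
By Malus's law, I₁ = I₀ cos²(21° − 0°) = I₀ cos²(21°) = 0.8716 I₀.
I₂ = I₁ cos²(59° − 21°) = 0.8716 I₀ · cos²(38°) = 0.5412 I₀.
I₃ = I₂ cos²(74° − 59°) = 0.5412 I₀ · cos²(15°) = 0.505 I₀.
After rotation:
I₁ = I₀ cos²(21° − 0°) = I₀ cos²(21°) = 0.8716 I₀.
Angle between axes 1 and 2: 85°. I₂ = 0.8716 I₀ · cos²(85°) = 0.006621 I₀.
I₃ = I₂ cos²(74° − 116°) = 0.006621 I₀ · cos²(42°) = 0.003656 I₀.
Ratio = 0.003656 / 0.505 = 0.007241.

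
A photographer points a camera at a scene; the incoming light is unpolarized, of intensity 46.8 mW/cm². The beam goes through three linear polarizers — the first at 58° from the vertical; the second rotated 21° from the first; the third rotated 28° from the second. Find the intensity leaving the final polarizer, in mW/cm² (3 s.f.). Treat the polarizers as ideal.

I ≈ 15.9 mW/cm²

Unpolarized light through the first polarizer → I₁ = 46.8 mW/cm²/2 = 23.4 mW/cm², polarized at 58°.
I₂ = I₁ · cos²(21°) = 23.4 · 0.8716 = 20.39 mW/cm².
I₃ = I₂ · cos²(28°) = 20.39 · 0.7796 = 15.9 mW/cm².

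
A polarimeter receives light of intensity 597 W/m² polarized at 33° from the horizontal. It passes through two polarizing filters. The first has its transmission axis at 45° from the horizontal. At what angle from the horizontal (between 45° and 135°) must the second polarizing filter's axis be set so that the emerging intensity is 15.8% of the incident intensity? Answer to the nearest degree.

θ ≈ 111°

I₁ = I₀ cos²(45° − 33°) = I₀ cos²(12°) = 0.9568 I₀.
Need I₂/I₀ = 0.158, so cos²(θ − 45°) = 0.158 / 0.9568 = 0.1651.
θ − 45° = arccos(√0.1651) = 66.0°, giving θ ≈ 45 + 66.0 = 111.0°.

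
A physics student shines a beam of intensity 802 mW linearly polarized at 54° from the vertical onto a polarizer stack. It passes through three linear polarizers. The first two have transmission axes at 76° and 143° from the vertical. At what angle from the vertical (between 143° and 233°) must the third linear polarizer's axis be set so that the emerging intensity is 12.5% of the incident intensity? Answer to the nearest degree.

By Malus's law, I₁ = I₀ cos²(76° − 54°) = I₀ cos²(22°) = 0.8597 I₀.
I₂ = I₁ cos²(143° − 76°) = 0.8597 I₀ · cos²(67°) = 0.1312 I₀.
Need I₃/I₀ = 0.125, so cos²(θ − 143°) = 0.125 / 0.1312 = 0.9524.
θ − 143° = arccos(√0.9524) = 12.6°, giving θ ≈ 143 + 12.6 = 155.6°.

θ ≈ 156°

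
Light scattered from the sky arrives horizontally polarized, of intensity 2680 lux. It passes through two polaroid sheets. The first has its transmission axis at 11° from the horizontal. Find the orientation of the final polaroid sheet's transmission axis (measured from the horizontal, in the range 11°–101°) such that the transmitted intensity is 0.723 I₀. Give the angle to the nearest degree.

By Malus's law, I₁ = I₀ cos²(11° − 0°) = I₀ cos²(11°) = 0.9636 I₀.
Need I₂/I₀ = 0.723, so cos²(θ − 11°) = 0.723 / 0.9636 = 0.7503.
θ − 11° = arccos(√0.7503) = 30.0°, giving θ ≈ 11 + 30.0 = 41.0°.

θ ≈ 41°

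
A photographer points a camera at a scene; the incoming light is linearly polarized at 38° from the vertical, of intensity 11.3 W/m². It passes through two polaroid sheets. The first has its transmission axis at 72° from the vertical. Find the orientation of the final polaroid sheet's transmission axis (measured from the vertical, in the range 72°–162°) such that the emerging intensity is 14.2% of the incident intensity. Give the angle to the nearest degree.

By Malus's law, I₁ = I₀ cos²(72° − 38°) = I₀ cos²(34°) = 0.6873 I₀.
Need I₂/I₀ = 0.142, so cos²(θ − 72°) = 0.142 / 0.6873 = 0.2066.
θ − 72° = arccos(√0.2066) = 63.0°, giving θ ≈ 72 + 63.0 = 135.0°.

θ ≈ 135°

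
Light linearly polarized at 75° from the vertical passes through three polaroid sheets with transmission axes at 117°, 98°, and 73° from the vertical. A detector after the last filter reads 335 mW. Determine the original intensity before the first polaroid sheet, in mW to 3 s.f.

By Malus's law, I₁ = I₀ cos²(117° − 75°) = I₀ cos²(42°) = 0.5523 I₀.
I₂ = I₁ cos²(98° − 117°) = 0.5523 I₀ · cos²(19°) = 0.4937 I₀.
I₃ = I₂ cos²(73° − 98°) = 0.4937 I₀ · cos²(25°) = 0.4055 I₀.
So 335 mW = 0.4055 I₀, giving I₀ = 335/0.4055 = 826.1 mW.

I₀ ≈ 826 mW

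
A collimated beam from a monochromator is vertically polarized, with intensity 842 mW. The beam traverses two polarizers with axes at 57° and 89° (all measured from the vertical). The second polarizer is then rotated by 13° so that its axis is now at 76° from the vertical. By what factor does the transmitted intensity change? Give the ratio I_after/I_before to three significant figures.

I_new/I_old ≈ 1.24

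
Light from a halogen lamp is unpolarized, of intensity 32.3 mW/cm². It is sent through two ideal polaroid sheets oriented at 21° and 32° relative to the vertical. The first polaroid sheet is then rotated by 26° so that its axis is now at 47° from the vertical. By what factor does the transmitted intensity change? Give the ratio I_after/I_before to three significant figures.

I_new/I_old ≈ 0.968

Before rotation:
Unpolarized light through the first polarizer → I₁ = ½ I₀, now polarized at 21°.
I₂ = I₁ cos²(32° − 21°) = 0.5 I₀ · cos²(11°) = 0.4818 I₀.
After rotation:
Unpolarized light through the first polarizer → I₁ = ½ I₀, now polarized at 47°.
I₂ = I₁ cos²(32° − 47°) = 0.5 I₀ · cos²(15°) = 0.4665 I₀.
Ratio = 0.4665 / 0.4818 = 0.9683.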